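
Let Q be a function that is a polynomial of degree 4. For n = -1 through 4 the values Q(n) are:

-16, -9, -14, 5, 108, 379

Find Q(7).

3400

First differences: 7, -5, 19, 103, 271. Second differences: -12, 24, 84, 168. Third differences: 36, 60, 84. Fourth differences: 24, 24.
Level-4 differences are constant, so Q has degree 4.
Fitting a degree-4 polynomial gives Q(n) = n^4 + 4n³ - 7n² - 3n - 9.
Then Q(7) = 3400.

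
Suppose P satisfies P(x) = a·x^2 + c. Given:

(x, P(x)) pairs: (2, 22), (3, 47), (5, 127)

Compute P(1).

7

From P(2) = 22 and P(3) = 47: 4a + c = 22 and 9a + c = 47.
Subtracting: 5a = 25, so a = 5; then c = 22 − 5·4 = 2.
So P(x) = 5x² + 2, and P(1) = 7.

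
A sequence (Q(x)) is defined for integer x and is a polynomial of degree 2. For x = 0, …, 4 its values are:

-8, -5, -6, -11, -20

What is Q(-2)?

-26

Write Q(x) = ax² + bx + c; the 5 given values yield a linear system in the 3 coefficients.
Solving, Q(x) = -2x² + 5x - 8.
Then Q(-2) = -26.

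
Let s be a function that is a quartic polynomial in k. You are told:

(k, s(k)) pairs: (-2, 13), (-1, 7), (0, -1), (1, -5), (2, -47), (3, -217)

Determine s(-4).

Write s(k) = ak^4 + bk³ + ck² + dk + e; the 6 given values yield a linear system in the 5 coefficients.
Solving, s(k) = -2k^4 - 3k³ + 4k² - 3k - 1.
Then s(-4) = -245.

-245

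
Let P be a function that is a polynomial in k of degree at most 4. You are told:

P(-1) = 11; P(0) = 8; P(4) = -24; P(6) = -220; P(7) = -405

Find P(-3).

95

Write P(k) = ak^4 + bk³ + ck² + dk + e; the 5 given values yield a linear system in the 5 coefficients.
Solving, the leading coefficient vanishes, and P(k) = -2k³ + 5k² + 4k + 8.
Then P(-3) = 95.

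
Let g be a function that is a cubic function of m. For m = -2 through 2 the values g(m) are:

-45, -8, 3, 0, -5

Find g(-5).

First differences: 37, 11, -3, -5. Second differences: -26, -14, -2. Third differences: 12, 12.
Level-3 differences are constant, so g has degree 3.
Fitting a degree-3 polynomial gives g(m) = 2m³ - 7m² + 2m + 3.
Then g(-5) = -432.

-432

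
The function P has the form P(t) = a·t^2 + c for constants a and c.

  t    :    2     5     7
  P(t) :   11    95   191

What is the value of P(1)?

From P(2) = 11 and P(5) = 95: 4a + c = 11 and 25a + c = 95.
Subtracting: 21a = 84, so a = 4; then c = 11 − 4·4 = -5.
So P(t) = 4t² − 5, and P(1) = -1.

-1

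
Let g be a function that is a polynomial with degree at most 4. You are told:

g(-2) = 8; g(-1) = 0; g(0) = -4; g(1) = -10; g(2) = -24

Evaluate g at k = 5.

Write g(k) = ak^4 + bk³ + ck² + dk + e; the 5 given values yield a linear system in the 5 coefficients.
Solving, the leading coefficient vanishes, and g(k) = -k³ - k² - 4k - 4.
Then g(5) = -174.

-174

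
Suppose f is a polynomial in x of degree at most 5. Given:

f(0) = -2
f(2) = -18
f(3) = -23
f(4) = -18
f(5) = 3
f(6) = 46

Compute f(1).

Write f(x) = ax^5 + bx^4 + cx³ + dx² + ex + p; the 6 given values yield a linear system in the 6 coefficients.
Solving, the top 2 coefficients vanish, and f(x) = x³ - 4x² - 4x - 2.
Then f(1) = -9.

-9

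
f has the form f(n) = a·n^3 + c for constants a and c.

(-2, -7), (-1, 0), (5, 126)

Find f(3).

28

From f(-2) = -7 and f(-1) = 0: -8a + c = -7 and -1a + c = 0.
Subtracting: 7a = 7, so a = 1; then c = -7 − 1·(-8) = 1.
So f(n) = 1n³ + 1, and f(3) = 28.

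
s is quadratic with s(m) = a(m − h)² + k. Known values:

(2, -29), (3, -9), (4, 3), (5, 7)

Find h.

First differences 20, 12, 4; second difference -8 = 2a, so a = -4.
Expanding, the m-coefficient is −2ah = 8h; matching it to the data gives h = 5, and then k = 7.
So s(m) = -4(m − 5)² + 7.
Hence h = 5.

5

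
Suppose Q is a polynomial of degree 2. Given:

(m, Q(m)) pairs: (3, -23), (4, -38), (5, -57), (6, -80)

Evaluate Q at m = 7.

First differences: -15, -19, -23. Second differences: -4, -4.
Level-2 differences are constant, so Q has degree 2.
Fitting a degree-2 polynomial gives Q(m) = -2m² - m - 2.
Then Q(7) = -107.

-107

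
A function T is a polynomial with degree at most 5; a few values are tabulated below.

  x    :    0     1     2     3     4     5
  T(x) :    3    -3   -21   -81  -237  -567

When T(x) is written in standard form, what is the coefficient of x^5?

Write T(x) = ax^5 + bx^4 + cx³ + dx² + ex + p; the 6 given values yield a linear system in the 6 coefficients.
Solving, the leading coefficient vanishes, and T(x) = -x^4 + x³ - 2x² - 4x + 3.
The coefficient of x^5 is 0.

0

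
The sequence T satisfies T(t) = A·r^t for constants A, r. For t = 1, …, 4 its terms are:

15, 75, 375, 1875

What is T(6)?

Consecutive ratio: 75/15 = 5, and 375/75 = 5, so r = 5.
Then A·5^1 = 15 gives A = 3, and T(t) = 3·5^t.
T(6) = 3·5^6 = 46875.

46875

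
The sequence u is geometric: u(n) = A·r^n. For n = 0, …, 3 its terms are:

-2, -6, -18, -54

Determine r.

Consecutive ratio: -6/(-2) = 3, and -18/(-6) = 3, so r = 3.
Then A·3^0 = -2 gives A = -2, and u(n) = -2·3^n.

3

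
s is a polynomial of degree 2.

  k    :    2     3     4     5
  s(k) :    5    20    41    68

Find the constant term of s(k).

-7

Write s(k) = ak² + bk + c; the 4 given values yield a linear system in the 3 coefficients.
Solving, s(k) = 3k² - 7.
The constant term is s(0) = -7.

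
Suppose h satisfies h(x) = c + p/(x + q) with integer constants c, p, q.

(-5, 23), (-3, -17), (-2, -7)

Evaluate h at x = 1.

-1

(h(x) − c)(x + q) = p for each data point; the three points give a linear system in c and q, then p follows.
Solving: c = 3, q = 4, p = -20, so h(x) = 3 − 20/(x + 4).
Then h(1) = 3 − 20/5 = -1.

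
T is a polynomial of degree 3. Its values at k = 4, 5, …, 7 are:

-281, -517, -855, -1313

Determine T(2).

-43

Write T(k) = ak³ + bk² + ck + d; the 4 given values yield a linear system in the 4 coefficients.
Solving, T(k) = -3k³ - 6k² + k + 3.
Then T(2) = -43.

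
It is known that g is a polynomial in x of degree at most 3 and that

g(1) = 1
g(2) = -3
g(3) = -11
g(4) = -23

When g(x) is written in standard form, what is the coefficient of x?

2

First differences: -4, -8, -12. Second differences: -4, -4.
Level-2 differences are constant, so g has degree 2.
Fitting a degree-2 polynomial gives g(x) = -2x² + 2x + 1.
The coefficient of x is 2.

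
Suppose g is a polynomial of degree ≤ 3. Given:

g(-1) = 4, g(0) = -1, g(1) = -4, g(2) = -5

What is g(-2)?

11

First differences: -5, -3, -1. Second differences: 2, 2.
Level-2 differences are constant, so g has degree 2.
Fitting a degree-2 polynomial gives g(t) = t² - 4t - 1.
Then g(-2) = 11.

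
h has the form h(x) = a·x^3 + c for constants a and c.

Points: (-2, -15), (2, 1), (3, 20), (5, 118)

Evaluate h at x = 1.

From h(-2) = -15 and h(2) = 1: -8a + c = -15 and 8a + c = 1.
Subtracting: 16a = 16, so a = 1; then c = -15 − 1·(-8) = -7.
So h(x) = 1x³ − 7, and h(1) = -6.

-6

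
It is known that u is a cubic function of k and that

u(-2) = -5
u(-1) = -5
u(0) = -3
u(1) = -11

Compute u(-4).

Write u(k) = ak³ + bk² + ck + d; the 4 given values yield a linear system in the 4 coefficients.
Solving, u(k) = -2k³ - 5k² - k - 3.
Then u(-4) = 49.

49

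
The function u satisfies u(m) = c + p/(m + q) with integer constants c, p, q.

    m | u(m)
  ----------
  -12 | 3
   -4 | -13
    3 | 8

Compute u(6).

(u(m) − c)(m + q) = p for each data point; the three points give a linear system in c and q, then p follows.
Solving: c = 5, q = 3, p = 18, so u(m) = 5 + 18/(m + 3).
Then u(6) = 5 + 18/9 = 7.

7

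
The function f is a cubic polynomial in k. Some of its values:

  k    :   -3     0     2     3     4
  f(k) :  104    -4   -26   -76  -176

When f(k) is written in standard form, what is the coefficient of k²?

2

Write f(k) = ak³ + bk² + ck + d; the 5 given values yield a linear system in the 4 coefficients.
Solving, f(k) = -3k³ + 2k² - 3k - 4.
The coefficient of k² is 2.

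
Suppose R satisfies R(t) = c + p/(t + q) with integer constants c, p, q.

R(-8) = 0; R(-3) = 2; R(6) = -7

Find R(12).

-4

(R(t) − c)(t + q) = p for each data point; the three points give a linear system in c and q, then p follows.
Solving: c = -2, q = -2, p = -20, so R(t) = -2 − 20/(t − 2).
Then R(12) = -2 − 20/10 = -4.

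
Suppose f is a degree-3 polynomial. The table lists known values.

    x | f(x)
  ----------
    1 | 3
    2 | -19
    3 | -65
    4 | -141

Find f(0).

Write f(x) = ax³ + bx² + cx + d; the 4 given values yield a linear system in the 4 coefficients.
Solving, f(x) = -x³ - 6x² + 3x + 7.
Then f(0) = 7.

7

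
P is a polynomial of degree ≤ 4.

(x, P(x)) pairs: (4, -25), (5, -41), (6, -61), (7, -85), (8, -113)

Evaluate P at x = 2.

-5

First differences: -16, -20, -24, -28. Second differences: -4, -4, -4.
Level-2 differences are constant, so P has degree 2.
Fitting a degree-2 polynomial gives P(x) = -2x² + 2x - 1.
Then P(2) = -5.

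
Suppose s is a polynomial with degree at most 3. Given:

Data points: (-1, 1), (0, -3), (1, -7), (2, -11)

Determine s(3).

Write s(k) = ak³ + bk² + ck + d; the 4 given values yield a linear system in the 4 coefficients.
Solving, the top 2 coefficients vanish, and s(k) = -4k - 3.
Then s(3) = -15.

-15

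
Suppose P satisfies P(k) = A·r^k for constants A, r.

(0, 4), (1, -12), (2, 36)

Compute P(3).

-108

Consecutive ratio: -12/4 = -3, and 36/(-12) = -3, so r = -3.
Then A·(-3)^0 = 4 gives A = 4, and P(k) = 4·(-3)^k.
P(3) = 4·(-3)^3 = -108.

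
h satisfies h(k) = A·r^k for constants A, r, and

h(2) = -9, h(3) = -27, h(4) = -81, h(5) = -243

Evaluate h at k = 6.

-729

Consecutive ratio: -27/(-9) = 3, and -81/(-27) = 3, so r = 3.
Then A·3^2 = -9 gives A = -1, and h(k) = -1·3^k.
h(6) = -1·3^6 = -729.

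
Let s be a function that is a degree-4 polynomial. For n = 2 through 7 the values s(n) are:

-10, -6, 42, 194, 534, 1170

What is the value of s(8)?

First differences: 4, 48, 152, 340, 636. Second differences: 44, 104, 188, 296. Third differences: 60, 84, 108. Fourth differences: 24, 24.
Level-4 differences are constant, so s has degree 4.
Fitting a degree-4 polynomial gives s(n) = n^4 - 4n³ + 3n² - 6.
Then s(8) = 2234.

2234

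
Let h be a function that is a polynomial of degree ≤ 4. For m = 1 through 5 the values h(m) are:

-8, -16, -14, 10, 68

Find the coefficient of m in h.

-1

First differences: -8, 2, 24, 58. Second differences: 10, 22, 34. Third differences: 12, 12.
Level-3 differences are constant, so h has degree 3.
Fitting a degree-3 polynomial gives h(m) = 2m³ - 7m² - m - 2.
The coefficient of m is -1.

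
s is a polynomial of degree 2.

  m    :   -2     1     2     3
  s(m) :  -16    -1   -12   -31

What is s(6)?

-136

Write s(m) = am² + bm + c; the 4 given values yield a linear system in the 3 coefficients.
Solving, s(m) = -4m² + m + 2.
Then s(6) = -136.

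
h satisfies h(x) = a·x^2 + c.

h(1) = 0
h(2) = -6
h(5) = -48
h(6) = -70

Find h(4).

-30

From h(1) = 0 and h(2) = -6: 1a + c = 0 and 4a + c = -6.
Subtracting: 3a = -6, so a = -2; then c = 0 − (-2)·1 = 2.
So h(x) = -2x² + 2, and h(4) = -30.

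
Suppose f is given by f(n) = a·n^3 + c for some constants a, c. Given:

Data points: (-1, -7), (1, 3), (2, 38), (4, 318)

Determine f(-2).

-42

From f(-1) = -7 and f(1) = 3: -1a + c = -7 and 1a + c = 3.
Subtracting: 2a = 10, so a = 5; then c = -7 − 5·(-1) = -2.
So f(n) = 5n³ − 2, and f(-2) = -42.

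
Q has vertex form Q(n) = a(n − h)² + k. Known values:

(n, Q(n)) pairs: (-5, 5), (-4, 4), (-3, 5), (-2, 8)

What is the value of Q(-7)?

First differences -1, 1, 3; second difference 2 = 2a, so a = 1.
Expanding, the n-coefficient is −2ah = -2h; matching it to the data gives h = -4, and then k = 4.
So Q(n) = 1(n + 4)² + 4.
Q(-7) = 1·(-3)² + 4 = 13.

13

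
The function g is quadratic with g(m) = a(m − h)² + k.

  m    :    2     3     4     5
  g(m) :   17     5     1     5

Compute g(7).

First differences -12, -4, 4; second difference 8 = 2a, so a = 4.
Expanding, the m-coefficient is −2ah = -8h; matching it to the data gives h = 4, and then k = 1.
So g(m) = 4(m − 4)² + 1.
g(7) = 4·3² + 1 = 37.

37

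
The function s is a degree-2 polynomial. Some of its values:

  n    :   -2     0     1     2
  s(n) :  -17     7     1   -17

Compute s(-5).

-143

Write s(n) = an² + bn + c; the 4 given values yield a linear system in the 3 coefficients.
Solving, s(n) = -6n² + 7.
Then s(-5) = -143.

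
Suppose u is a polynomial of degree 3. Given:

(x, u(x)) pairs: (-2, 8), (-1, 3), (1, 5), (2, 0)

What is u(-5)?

Write u(x) = ax³ + bx² + cx + d; the 4 given values yield a linear system in the 4 coefficients.
Solving, u(x) = -x³ + 2x + 4.
Then u(-5) = 119.

119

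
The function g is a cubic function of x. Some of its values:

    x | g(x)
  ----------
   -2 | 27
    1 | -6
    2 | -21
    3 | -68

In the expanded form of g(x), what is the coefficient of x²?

Write g(x) = ax³ + bx² + cx + d; the 4 given values yield a linear system in the 4 coefficients.
Solving, g(x) = -3x³ + 2x² - 5.
The coefficient of x² is 2.

2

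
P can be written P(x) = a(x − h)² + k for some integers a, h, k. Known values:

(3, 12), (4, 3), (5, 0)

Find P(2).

27

First differences -9, -3; second difference 6 = 2a, so a = 3.
Expanding, the x-coefficient is −2ah = -6h; matching it to the data gives h = 5, and then k = 0.
So P(x) = 3(x − 5)² + 0.
P(2) = 3·(-3)² + 0 = 27.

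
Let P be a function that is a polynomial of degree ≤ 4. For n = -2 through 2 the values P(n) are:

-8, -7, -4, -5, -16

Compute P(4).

First differences: 1, 3, -1, -11. Second differences: 2, -4, -10. Third differences: -6, -6.
Level-3 differences are constant, so P has degree 3.
Fitting a degree-3 polynomial gives P(n) = -n³ - 2n² + 2n - 4.
Then P(4) = -92.

-92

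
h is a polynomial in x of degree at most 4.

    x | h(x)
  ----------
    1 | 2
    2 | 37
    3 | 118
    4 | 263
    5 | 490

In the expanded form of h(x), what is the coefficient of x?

First differences: 35, 81, 145, 227. Second differences: 46, 64, 82. Third differences: 18, 18.
Level-3 differences are constant, so h has degree 3.
Fitting a degree-3 polynomial gives h(x) = 3x³ + 5x² - x - 5.
The coefficient of x is -1.

-1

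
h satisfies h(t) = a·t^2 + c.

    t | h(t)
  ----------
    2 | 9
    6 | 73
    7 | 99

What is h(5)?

From h(2) = 9 and h(6) = 73: 4a + c = 9 and 36a + c = 73.
Subtracting: 32a = 64, so a = 2; then c = 9 − 2·4 = 1.
So h(t) = 2t² + 1, and h(5) = 51.

51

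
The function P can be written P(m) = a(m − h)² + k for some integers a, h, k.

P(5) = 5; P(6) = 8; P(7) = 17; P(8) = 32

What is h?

First differences 3, 9, 15; second difference 6 = 2a, so a = 3.
Expanding, the m-coefficient is −2ah = -6h; matching it to the data gives h = 5, and then k = 5.
So P(m) = 3(m − 5)² + 5.
Hence h = 5.

5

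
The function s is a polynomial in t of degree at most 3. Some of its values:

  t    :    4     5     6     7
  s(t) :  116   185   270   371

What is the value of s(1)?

First differences: 69, 85, 101. Second differences: 16, 16.
Level-2 differences are constant, so s has degree 2.
Fitting a degree-2 polynomial gives s(t) = 8t² - 3t.
Then s(1) = 5.

5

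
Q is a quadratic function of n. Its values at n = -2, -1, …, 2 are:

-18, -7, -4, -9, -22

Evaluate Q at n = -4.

-64

First differences: 11, 3, -5, -13. Second differences: -8, -8, -8.
Level-2 differences are constant, so Q has degree 2.
Fitting a degree-2 polynomial gives Q(n) = -4n² - n - 4.
Then Q(-4) = -64.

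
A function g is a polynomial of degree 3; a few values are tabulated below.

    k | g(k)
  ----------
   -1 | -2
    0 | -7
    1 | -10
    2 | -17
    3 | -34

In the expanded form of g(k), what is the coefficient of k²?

1

First differences: -5, -3, -7, -17. Second differences: 2, -4, -10. Third differences: -6, -6.
Level-3 differences are constant, so g has degree 3.
Fitting a degree-3 polynomial gives g(k) = -k³ + k² - 3k - 7.
The coefficient of k² is 1.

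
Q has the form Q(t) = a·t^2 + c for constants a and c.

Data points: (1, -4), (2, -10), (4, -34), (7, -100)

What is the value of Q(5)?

From Q(1) = -4 and Q(2) = -10: 1a + c = -4 and 4a + c = -10.
Subtracting: 3a = -6, so a = -2; then c = -4 − (-2)·1 = -2.
So Q(t) = -2t² − 2, and Q(5) = -52.

-52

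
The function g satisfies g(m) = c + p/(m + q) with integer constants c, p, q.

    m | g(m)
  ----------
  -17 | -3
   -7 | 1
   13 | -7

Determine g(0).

(g(m) − c)(m + q) = p for each data point; the three points give a linear system in c and q, then p follows.
Solving: c = -5, q = 2, p = -30, so g(m) = -5 − 30/(m + 2).
Then g(0) = -5 − 30/2 = -20.

-20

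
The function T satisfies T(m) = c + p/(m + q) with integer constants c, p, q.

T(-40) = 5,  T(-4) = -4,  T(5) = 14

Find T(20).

(T(m) − c)(m + q) = p for each data point; the three points give a linear system in c and q, then p follows.
Solving: c = 6, q = 0, p = 40, so T(m) = 6 + 40/(m + 0).
Then T(20) = 6 + 40/20 = 8.

8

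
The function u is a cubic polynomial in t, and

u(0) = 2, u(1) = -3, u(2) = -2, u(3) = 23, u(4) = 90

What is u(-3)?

-127

Write u(t) = at³ + bt² + ct + d; the 5 given values yield a linear system in the 4 coefficients.
Solving, u(t) = 3t³ - 6t² - 2t + 2.
Then u(-3) = -127.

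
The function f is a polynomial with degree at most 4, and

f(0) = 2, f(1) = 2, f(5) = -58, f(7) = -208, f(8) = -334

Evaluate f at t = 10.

-718

Write f(t) = at^4 + bt³ + ct² + dt + e; the 5 given values yield a linear system in the 5 coefficients.
Solving, the leading coefficient vanishes, and f(t) = -t³ + 3t² - 2t + 2.
Then f(10) = -718.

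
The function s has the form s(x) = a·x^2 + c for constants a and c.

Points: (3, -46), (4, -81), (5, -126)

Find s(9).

-406

From s(3) = -46 and s(4) = -81: 9a + c = -46 and 16a + c = -81.
Subtracting: 7a = -35, so a = -5; then c = -46 − (-5)·9 = -1.
So s(x) = -5x² − 1, and s(9) = -406.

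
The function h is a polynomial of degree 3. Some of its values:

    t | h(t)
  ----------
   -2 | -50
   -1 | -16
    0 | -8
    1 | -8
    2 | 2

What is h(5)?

272

Write h(t) = at³ + bt² + ct + d; the 5 given values yield a linear system in the 4 coefficients.
Solving, h(t) = 3t³ - 4t² + t - 8.
Then h(5) = 272.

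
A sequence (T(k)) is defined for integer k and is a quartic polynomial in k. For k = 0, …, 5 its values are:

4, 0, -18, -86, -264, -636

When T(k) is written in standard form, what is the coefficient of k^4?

First differences: -4, -18, -68, -178, -372. Second differences: -14, -50, -110, -194. Third differences: -36, -60, -84. Fourth differences: -24, -24.
Level-4 differences are constant, so T has degree 4.
Fitting a degree-4 polynomial gives T(k) = -k^4 - 3k + 4.
The coefficient of k^4 is -1.

-1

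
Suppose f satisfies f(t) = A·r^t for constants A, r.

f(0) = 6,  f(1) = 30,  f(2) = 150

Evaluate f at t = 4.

Consecutive ratio: 30/6 = 5, and 150/30 = 5, so r = 5.
Then A·5^0 = 6 gives A = 6, and f(t) = 6·5^t.
f(4) = 6·5^4 = 3750.

3750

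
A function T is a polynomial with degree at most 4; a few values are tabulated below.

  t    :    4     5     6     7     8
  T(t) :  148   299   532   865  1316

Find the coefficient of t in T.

First differences: 151, 233, 333, 451. Second differences: 82, 100, 118. Third differences: 18, 18.
Level-3 differences are constant, so T has degree 3.
Fitting a degree-3 polynomial gives T(t) = 3t³ - 4t² + 4t + 4.
The coefficient of t is 4.

4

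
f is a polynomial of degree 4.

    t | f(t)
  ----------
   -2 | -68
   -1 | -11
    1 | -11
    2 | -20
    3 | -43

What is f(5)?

Write f(t) = at^4 + bt³ + ct² + dt + e; the 5 given values yield a linear system in the 5 coefficients.
Solving, f(t) = -t^4 + 4t³ - 6t² - 4t - 4.
Then f(5) = -299.

-299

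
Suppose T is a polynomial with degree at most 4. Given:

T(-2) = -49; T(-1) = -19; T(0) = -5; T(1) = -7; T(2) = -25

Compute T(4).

First differences: 30, 14, -2, -18. Second differences: -16, -16, -16.
Level-2 differences are constant, so T has degree 2.
Fitting a degree-2 polynomial gives T(k) = -8k² + 6k - 5.
Then T(4) = -109.

-109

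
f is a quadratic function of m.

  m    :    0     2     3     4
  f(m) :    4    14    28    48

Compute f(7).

144

Write f(m) = am² + bm + c; the 4 given values yield a linear system in the 3 coefficients.
Solving, f(m) = 3m² - m + 4.
Then f(7) = 144.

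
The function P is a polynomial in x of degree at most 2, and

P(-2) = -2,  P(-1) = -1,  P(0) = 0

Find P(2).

2

First differences: 1, 1.
Level-1 differences are constant, so P has degree 1.
Fitting a degree-1 polynomial gives P(x) = x.
Then P(2) = 2.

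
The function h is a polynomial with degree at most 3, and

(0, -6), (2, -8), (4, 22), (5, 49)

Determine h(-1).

Write h(m) = am³ + bm² + cm + d; the 4 given values yield a linear system in the 4 coefficients.
Solving, the leading coefficient vanishes, and h(m) = 4m² - 9m - 6.
Then h(-1) = 7.

7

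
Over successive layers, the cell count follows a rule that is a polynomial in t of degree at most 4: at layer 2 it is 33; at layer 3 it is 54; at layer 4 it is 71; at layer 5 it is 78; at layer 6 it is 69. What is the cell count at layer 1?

Write the value at t as g(t).
Write g(t) = at^4 + bt³ + ct² + dt + e; the 5 given values yield a linear system in the 5 coefficients.
Solving, the leading coefficient vanishes, and g(t) = -t³ + 7t² + 5t + 3.
Then g(1) = 14.

14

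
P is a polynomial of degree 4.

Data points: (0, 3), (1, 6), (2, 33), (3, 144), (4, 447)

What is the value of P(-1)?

12

Write P(n) = an^4 + bn³ + cn² + dn + e; the 5 given values yield a linear system in the 5 coefficients.
Solving, P(n) = 2n^4 - 2n³ + 4n² - n + 3.
Then P(-1) = 12.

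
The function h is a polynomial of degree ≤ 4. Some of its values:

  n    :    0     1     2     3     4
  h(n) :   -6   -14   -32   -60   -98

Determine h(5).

-146

Write h(n) = an^4 + bn³ + cn² + dn + e; the 5 given values yield a linear system in the 5 coefficients.
Solving, the top 2 coefficients vanish, and h(n) = -5n² - 3n - 6.
Then h(5) = -146.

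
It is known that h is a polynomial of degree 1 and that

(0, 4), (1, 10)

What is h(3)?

22

Write h(x) = ax + b; the 2 given values yield a linear system in the 2 coefficients.
Solving, h(x) = 6x + 4.
Then h(3) = 22.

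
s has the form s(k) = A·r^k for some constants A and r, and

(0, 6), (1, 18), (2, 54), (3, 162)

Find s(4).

486

Consecutive ratio: 18/6 = 3, and 54/18 = 3, so r = 3.
Then A·3^0 = 6 gives A = 6, and s(k) = 6·3^k.
s(4) = 6·3^4 = 486.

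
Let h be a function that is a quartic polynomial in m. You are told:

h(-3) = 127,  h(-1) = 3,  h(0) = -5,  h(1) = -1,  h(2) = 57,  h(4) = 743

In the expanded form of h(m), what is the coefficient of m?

-5

Write h(m) = am^4 + bm³ + cm² + dm + e; the 6 given values yield a linear system in the 5 coefficients.
Solving, h(m) = 2m^4 + 3m³ + 4m² - 5m - 5.
The coefficient of m is -5.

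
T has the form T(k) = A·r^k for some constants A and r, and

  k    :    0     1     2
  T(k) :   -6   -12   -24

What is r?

Consecutive ratio: -12/(-6) = 2, and -24/(-12) = 2, so r = 2.
Then A·2^0 = -6 gives A = -6, and T(k) = -6·2^k.

2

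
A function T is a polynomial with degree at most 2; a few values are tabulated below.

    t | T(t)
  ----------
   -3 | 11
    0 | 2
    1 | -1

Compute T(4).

-10

Write T(t) = at² + bt + c; the 3 given values yield a linear system in the 3 coefficients.
Solving, the leading coefficient vanishes, and T(t) = -3t + 2.
Then T(4) = -10.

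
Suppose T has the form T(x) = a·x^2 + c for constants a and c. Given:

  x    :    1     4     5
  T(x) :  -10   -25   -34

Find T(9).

From T(1) = -10 and T(4) = -25: 1a + c = -10 and 16a + c = -25.
Subtracting: 15a = -15, so a = -1; then c = -10 − (-1)·1 = -9.
So T(x) = -1x² − 9, and T(9) = -90.

-90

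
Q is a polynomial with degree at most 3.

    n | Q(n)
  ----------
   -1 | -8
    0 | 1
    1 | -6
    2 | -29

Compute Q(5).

First differences: 9, -7, -23. Second differences: -16, -16.
Level-2 differences are constant, so Q has degree 2.
Fitting a degree-2 polynomial gives Q(n) = -8n² + n + 1.
Then Q(5) = -194.

-194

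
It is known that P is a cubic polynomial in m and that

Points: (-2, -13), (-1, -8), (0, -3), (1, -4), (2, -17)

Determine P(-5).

32

Write P(m) = am³ + bm² + cm + d; the 5 given values yield a linear system in the 4 coefficients.
Solving, P(m) = -m³ - 3m² + 3m - 3.
Then P(-5) = 32.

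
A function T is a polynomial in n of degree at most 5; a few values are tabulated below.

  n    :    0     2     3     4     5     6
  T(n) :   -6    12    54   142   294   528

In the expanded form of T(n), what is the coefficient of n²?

Write T(n) = an^5 + bn^4 + cn³ + dn² + en + p; the 6 given values yield a linear system in the 6 coefficients.
Solving, the top 2 coefficients vanish, and T(n) = 3n³ - 4n² + 5n - 6.
The coefficient of n² is -4.

-4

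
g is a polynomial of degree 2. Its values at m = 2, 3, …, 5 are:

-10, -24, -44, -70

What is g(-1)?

First differences: -14, -20, -26. Second differences: -6, -6.
Level-2 differences are constant, so g has degree 2.
Fitting a degree-2 polynomial gives g(m) = -3m² + m.
Then g(-1) = -4.

-4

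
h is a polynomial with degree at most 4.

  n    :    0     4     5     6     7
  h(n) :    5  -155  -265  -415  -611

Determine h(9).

Write h(n) = an^4 + bn³ + cn² + dn + e; the 5 given values yield a linear system in the 5 coefficients.
Solving, the leading coefficient vanishes, and h(n) = -n³ - 5n² - 4n + 5.
Then h(9) = -1165.

-1165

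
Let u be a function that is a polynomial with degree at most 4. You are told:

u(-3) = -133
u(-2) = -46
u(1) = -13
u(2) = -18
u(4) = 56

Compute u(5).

171

Write u(n) = an^4 + bn³ + cn² + dn + e; the 5 given values yield a linear system in the 5 coefficients.
Solving, the leading coefficient vanishes, and u(n) = 3n³ - 7n² - 5n - 4.
Then u(5) = 171.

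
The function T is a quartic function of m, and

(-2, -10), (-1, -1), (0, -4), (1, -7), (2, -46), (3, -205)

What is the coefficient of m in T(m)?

First differences: 9, -3, -3, -39, -159. Second differences: -12, 0, -36, -120. Third differences: 12, -36, -84. Fourth differences: -48, -48.
Level-4 differences are constant, so T has degree 4.
Fitting a degree-4 polynomial gives T(m) = -2m^4 - 2m³ + 2m² - m - 4.
The coefficient of m is -1.

-1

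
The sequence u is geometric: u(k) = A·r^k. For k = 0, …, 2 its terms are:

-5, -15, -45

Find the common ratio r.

3

Consecutive ratio: -15/(-5) = 3, and -45/(-15) = 3, so r = 3.
Then A·3^0 = -5 gives A = -5, and u(k) = -5·3^k.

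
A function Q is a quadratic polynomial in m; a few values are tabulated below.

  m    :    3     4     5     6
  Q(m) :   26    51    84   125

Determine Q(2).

Write Q(m) = am² + bm + c; the 4 given values yield a linear system in the 3 coefficients.
Solving, Q(m) = 4m² - 3m - 1.
Then Q(2) = 9.

9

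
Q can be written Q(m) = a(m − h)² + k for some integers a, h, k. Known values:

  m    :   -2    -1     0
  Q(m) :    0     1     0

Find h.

-1

First differences 1, -1; second difference -2 = 2a, so a = -1.
Expanding, the m-coefficient is −2ah = 2h; matching it to the data gives h = -1, and then k = 1.
So Q(m) = -1(m + 1)² + 1.
Hence h = -1.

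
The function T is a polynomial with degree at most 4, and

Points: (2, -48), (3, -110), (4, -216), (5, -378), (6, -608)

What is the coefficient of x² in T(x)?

-4

First differences: -62, -106, -162, -230. Second differences: -44, -56, -68. Third differences: -12, -12.
Level-3 differences are constant, so T has degree 3.
Fitting a degree-3 polynomial gives T(x) = -2x³ - 4x² - 4x - 8.
The coefficient of x² is -4.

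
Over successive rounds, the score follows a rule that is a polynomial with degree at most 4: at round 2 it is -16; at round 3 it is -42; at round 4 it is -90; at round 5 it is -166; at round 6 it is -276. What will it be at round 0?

Write the value at k as P(k).
First differences: -26, -48, -76, -110. Second differences: -22, -28, -34. Third differences: -6, -6.
Level-3 differences are constant, so P has degree 3.
Fitting a degree-3 polynomial gives P(k) = -k³ - 2k² + 3k - 6.
Then P(0) = -6.

-6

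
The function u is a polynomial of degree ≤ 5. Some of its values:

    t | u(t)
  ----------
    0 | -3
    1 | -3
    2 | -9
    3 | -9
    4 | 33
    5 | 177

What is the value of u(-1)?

First differences: 0, -6, 0, 42, 144. Second differences: -6, 6, 42, 102. Third differences: 12, 36, 60. Fourth differences: 24, 24.
Level-4 differences are constant, so u has degree 4.
Fitting a degree-4 polynomial gives u(t) = t^4 - 4t³ + 2t² + t - 3.
Then u(-1) = 3.

3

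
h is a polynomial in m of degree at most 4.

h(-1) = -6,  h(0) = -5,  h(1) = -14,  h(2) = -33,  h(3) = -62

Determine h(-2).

First differences: 1, -9, -19, -29. Second differences: -10, -10, -10.
Level-2 differences are constant, so h has degree 2.
Fitting a degree-2 polynomial gives h(m) = -5m² - 4m - 5.
Then h(-2) = -17.

-17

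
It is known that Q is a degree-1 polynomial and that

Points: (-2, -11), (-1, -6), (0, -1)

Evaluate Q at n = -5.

Write Q(n) = an + b; the 3 given values yield a linear system in the 2 coefficients.
Solving, Q(n) = 5n - 1.
Then Q(-5) = -26.

-26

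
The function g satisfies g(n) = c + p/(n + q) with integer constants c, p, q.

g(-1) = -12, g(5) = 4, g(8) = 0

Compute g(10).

(g(n) − c)(n + q) = p for each data point; the three points give a linear system in c and q, then p follows.
Solving: c = -4, q = -2, p = 24, so g(n) = -4 + 24/(n − 2).
Then g(10) = -4 + 24/8 = -1.

-1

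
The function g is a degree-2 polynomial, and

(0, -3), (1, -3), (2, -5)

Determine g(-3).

-15

Write g(n) = an² + bn + c; the 3 given values yield a linear system in the 3 coefficients.
Solving, g(n) = -n² + n - 3.
Then g(-3) = -15.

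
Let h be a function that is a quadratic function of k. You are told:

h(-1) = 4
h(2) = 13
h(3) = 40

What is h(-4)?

103

Write h(k) = ak² + bk + c; the 3 given values yield a linear system in the 3 coefficients.
Solving, h(k) = 6k² - 3k - 5.
Then h(-4) = 103.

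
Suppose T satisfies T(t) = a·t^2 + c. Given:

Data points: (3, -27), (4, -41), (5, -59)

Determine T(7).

From T(3) = -27 and T(4) = -41: 9a + c = -27 and 16a + c = -41.
Subtracting: 7a = -14, so a = -2; then c = -27 − (-2)·9 = -9.
So T(t) = -2t² − 9, and T(7) = -107.

-107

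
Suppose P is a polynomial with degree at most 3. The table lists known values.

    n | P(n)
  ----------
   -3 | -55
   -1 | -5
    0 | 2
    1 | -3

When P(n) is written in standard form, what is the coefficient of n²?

-6

Write P(n) = an³ + bn² + cn + d; the 4 given values yield a linear system in the 4 coefficients.
Solving, the leading coefficient vanishes, and P(n) = -6n² + n + 2.
The coefficient of n² is -6.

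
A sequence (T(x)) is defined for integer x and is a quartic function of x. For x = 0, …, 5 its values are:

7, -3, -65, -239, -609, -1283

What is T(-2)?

-9

First differences: -10, -62, -174, -370, -674. Second differences: -52, -112, -196, -304. Third differences: -60, -84, -108. Fourth differences: -24, -24.
Level-4 differences are constant, so T has degree 4.
Fitting a degree-4 polynomial gives T(x) = -x^4 - 4x³ - 7x² + 2x + 7.
Then T(-2) = -9.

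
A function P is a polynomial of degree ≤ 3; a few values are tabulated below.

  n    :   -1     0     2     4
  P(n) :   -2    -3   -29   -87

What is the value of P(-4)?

Write P(n) = an³ + bn² + cn + d; the 4 given values yield a linear system in the 4 coefficients.
Solving, the leading coefficient vanishes, and P(n) = -4n² - 5n - 3.
Then P(-4) = -47.

-47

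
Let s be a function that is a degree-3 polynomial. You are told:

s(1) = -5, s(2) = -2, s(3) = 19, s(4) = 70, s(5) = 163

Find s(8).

814

First differences: 3, 21, 51, 93. Second differences: 18, 30, 42. Third differences: 12, 12.
Level-3 differences are constant, so s has degree 3.
Fitting a degree-3 polynomial gives s(t) = 2t³ - 3t² - 2t - 2.
Then s(8) = 814.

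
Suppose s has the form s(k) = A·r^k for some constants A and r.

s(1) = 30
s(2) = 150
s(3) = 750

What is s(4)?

Consecutive ratio: 150/30 = 5, and 750/150 = 5, so r = 5.
Then A·5^1 = 30 gives A = 6, and s(k) = 6·5^k.
s(4) = 6·5^4 = 3750.

3750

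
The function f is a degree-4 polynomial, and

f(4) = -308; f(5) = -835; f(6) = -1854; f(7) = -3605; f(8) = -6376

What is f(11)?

Write f(t) = at^4 + bt³ + ct² + dt + e; the 5 given values yield a linear system in the 5 coefficients.
Solving, f(t) = -2t^4 + 4t³ - 4t² + 3t.
Then f(11) = -24409.

-24409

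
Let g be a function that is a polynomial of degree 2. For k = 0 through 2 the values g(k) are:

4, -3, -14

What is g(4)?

-48

Write g(k) = ak² + bk + c; the 3 given values yield a linear system in the 3 coefficients.
Solving, g(k) = -2k² - 5k + 4.
Then g(4) = -48.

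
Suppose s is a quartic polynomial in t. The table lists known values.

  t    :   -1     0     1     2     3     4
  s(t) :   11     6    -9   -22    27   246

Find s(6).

First differences: -5, -15, -13, 49, 219. Second differences: -10, 2, 62, 170. Third differences: 12, 60, 108. Fourth differences: 48, 48.
Level-4 differences are constant, so s has degree 4.
Fitting a degree-4 polynomial gives s(t) = 2t^4 - 2t³ - 7t² - 8t + 6.
Then s(6) = 1866.

1866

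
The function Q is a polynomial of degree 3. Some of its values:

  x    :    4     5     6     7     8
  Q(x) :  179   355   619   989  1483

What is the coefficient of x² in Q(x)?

Write Q(x) = ax³ + bx² + cx + d; the 5 given values yield a linear system in the 4 coefficients.
Solving, Q(x) = 3x³ - x² + 2x - 5.
The coefficient of x² is -1.

-1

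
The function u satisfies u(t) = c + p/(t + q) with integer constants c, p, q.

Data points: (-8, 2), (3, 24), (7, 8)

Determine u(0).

(u(t) − c)(t + q) = p for each data point; the three points give a linear system in c and q, then p follows.
Solving: c = 4, q = -2, p = 20, so u(t) = 4 + 20/(t − 2).
Then u(0) = 4 + 20/(-2) = -6.

-6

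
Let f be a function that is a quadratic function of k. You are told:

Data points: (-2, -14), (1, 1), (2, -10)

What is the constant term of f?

Write f(k) = ak² + bk + c; the 3 given values yield a linear system in the 3 coefficients.
Solving, f(k) = -4k² + k + 4.
The constant term is f(0) = 4.

4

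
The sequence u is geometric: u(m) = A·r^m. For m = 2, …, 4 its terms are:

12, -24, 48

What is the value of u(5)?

Consecutive ratio: -24/12 = -2, and 48/(-24) = -2, so r = -2.
Then A·(-2)^2 = 12 gives A = 3, and u(m) = 3·(-2)^m.
u(5) = 3·(-2)^5 = -96.

-96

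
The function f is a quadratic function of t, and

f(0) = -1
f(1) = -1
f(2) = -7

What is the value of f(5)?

Write f(t) = at² + bt + c; the 3 given values yield a linear system in the 3 coefficients.
Solving, f(t) = -3t² + 3t - 1.
Then f(5) = -61.

-61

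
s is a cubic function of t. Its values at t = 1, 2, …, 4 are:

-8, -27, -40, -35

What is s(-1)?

Write s(t) = at³ + bt² + ct + d; the 4 given values yield a linear system in the 4 coefficients.
Solving, s(t) = 2t³ - 9t² - 6t + 5.
Then s(-1) = 0.

0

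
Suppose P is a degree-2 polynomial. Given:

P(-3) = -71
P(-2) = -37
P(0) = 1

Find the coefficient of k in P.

9

Write P(k) = ak² + bk + c; the 3 given values yield a linear system in the 3 coefficients.
Solving, P(k) = -5k² + 9k + 1.
The coefficient of k is 9.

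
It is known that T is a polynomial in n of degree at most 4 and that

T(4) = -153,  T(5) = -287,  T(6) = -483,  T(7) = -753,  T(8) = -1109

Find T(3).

-69

First differences: -134, -196, -270, -356. Second differences: -62, -74, -86. Third differences: -12, -12.
Level-3 differences are constant, so T has degree 3.
Fitting a degree-3 polynomial gives T(n) = -2n³ - n² - 3n + 3.
Then T(3) = -69.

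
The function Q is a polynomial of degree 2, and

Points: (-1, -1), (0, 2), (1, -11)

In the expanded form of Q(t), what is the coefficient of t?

-5

Write Q(t) = at² + bt + c; the 3 given values yield a linear system in the 3 coefficients.
Solving, Q(t) = -8t² - 5t + 2.
The coefficient of t is -5.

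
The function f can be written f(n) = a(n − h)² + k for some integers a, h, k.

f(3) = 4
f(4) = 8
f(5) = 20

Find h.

3

First differences 4, 12; second difference 8 = 2a, so a = 4.
Expanding, the n-coefficient is −2ah = -8h; matching it to the data gives h = 3, and then k = 4.
So f(n) = 4(n − 3)² + 4.
Hence h = 3.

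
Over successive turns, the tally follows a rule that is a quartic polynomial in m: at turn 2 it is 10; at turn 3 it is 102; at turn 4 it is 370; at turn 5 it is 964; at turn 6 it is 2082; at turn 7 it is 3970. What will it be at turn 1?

-8

Write the value at m as s(m).
First differences: 92, 268, 594, 1118, 1888. Second differences: 176, 326, 524, 770. Third differences: 150, 198, 246. Fourth differences: 48, 48.
Level-4 differences are constant, so s has degree 4.
Fitting a degree-4 polynomial gives s(m) = 2m^4 - 3m³ + 5m² - 6m - 6.
Then s(1) = -8.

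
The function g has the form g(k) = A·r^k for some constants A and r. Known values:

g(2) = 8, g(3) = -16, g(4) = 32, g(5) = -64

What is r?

-2

Consecutive ratio: -16/8 = -2, and 32/(-16) = -2, so r = -2.
Then A·(-2)^2 = 8 gives A = 2, and g(k) = 2·(-2)^k.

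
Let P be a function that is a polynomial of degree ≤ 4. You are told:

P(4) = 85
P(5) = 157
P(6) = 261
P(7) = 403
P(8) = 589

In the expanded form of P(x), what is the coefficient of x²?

First differences: 72, 104, 142, 186. Second differences: 32, 38, 44. Third differences: 6, 6.
Level-3 differences are constant, so P has degree 3.
Fitting a degree-3 polynomial gives P(x) = x³ + x² + 2x - 3.
The coefficient of x² is 1.

1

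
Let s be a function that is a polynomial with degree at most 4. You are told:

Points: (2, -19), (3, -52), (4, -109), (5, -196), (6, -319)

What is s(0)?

Write s(n) = an^4 + bn³ + cn² + dn + e; the 5 given values yield a linear system in the 5 coefficients.
Solving, the leading coefficient vanishes, and s(n) = -n³ - 3n² + n - 1.
The constant term is s(0) = -1.

-1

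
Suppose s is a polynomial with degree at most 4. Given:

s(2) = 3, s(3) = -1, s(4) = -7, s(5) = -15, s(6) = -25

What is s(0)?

5

First differences: -4, -6, -8, -10. Second differences: -2, -2, -2.
Level-2 differences are constant, so s has degree 2.
Fitting a degree-2 polynomial gives s(k) = -k² + k + 5.
The constant term is s(0) = 5.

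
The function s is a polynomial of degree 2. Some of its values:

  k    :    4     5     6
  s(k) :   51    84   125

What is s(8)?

Write s(k) = ak² + bk + c; the 3 given values yield a linear system in the 3 coefficients.
Solving, s(k) = 4k² - 3k - 1.
Then s(8) = 231.

231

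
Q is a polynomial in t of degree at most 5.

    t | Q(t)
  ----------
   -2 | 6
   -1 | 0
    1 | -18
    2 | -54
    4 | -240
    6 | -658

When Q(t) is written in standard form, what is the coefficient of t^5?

0

Write Q(t) = at^5 + bt^4 + ct³ + dt² + et + p; the 6 given values yield a linear system in the 6 coefficients.
Solving, the top 2 coefficients vanish, and Q(t) = -2t³ - 5t² - 7t - 4.
The coefficient of t^5 is 0.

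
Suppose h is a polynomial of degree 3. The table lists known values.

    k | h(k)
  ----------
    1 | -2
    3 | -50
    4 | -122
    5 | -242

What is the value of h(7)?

Write h(k) = ak³ + bk² + ck + d; the 4 given values yield a linear system in the 4 coefficients.
Solving, h(k) = -2k³ + 2k - 2.
Then h(7) = -674.

-674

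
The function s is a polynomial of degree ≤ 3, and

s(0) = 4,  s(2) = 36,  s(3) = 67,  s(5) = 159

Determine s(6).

Write s(t) = at³ + bt² + ct + d; the 4 given values yield a linear system in the 4 coefficients.
Solving, the leading coefficient vanishes, and s(t) = 5t² + 6t + 4.
Then s(6) = 220.

220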